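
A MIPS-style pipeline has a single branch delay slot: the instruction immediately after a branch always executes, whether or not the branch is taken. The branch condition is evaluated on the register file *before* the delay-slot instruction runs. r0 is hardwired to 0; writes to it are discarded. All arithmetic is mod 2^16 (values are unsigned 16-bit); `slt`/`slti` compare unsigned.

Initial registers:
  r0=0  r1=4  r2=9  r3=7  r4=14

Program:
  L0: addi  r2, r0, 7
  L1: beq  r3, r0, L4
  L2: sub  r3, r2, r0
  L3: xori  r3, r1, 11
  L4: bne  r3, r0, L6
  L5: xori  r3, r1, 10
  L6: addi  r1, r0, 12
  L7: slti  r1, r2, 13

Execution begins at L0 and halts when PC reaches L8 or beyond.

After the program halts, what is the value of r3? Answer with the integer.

[0] addi  r2, r0, 7  →  {r0:0, r1:4, r2:7, r3:7, r4:14}
[1] beq  r3, r0, L4  →  {r0:0, r1:4, r2:7, r3:7, r4:14}  ⟨branch fallthrough⟩
[2] sub  r3, r2, r0  →  {r0:0, r1:4, r2:7, r3:7, r4:14}
[3] xori  r3, r1, 11  →  {r0:0, r1:4, r2:7, r3:15, r4:14}
[4] bne  r3, r0, L6  →  {r0:0, r1:4, r2:7, r3:15, r4:14}  ⟨branch taken⟩
[5] xori  r3, r1, 10  →  {r0:0, r1:4, r2:7, r3:14, r4:14}
[6] addi  r1, r0, 12  →  {r0:0, r1:12, r2:7, r3:14, r4:14}
[7] slti  r1, r2, 13  →  {r0:0, r1:1, r2:7, r3:14, r4:14}

14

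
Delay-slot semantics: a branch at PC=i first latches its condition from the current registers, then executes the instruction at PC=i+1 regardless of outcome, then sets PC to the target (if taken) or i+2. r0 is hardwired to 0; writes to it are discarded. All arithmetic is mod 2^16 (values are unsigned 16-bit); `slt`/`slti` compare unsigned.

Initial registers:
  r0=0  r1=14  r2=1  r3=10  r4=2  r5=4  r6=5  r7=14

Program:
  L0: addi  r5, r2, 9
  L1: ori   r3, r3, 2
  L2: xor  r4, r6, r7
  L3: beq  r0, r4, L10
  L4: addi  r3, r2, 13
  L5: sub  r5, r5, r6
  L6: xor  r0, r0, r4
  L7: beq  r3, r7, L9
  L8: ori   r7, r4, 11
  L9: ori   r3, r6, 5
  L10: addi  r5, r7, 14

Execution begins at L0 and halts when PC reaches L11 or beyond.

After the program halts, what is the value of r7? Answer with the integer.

#0 addi  r5, r2, 9 ; 0/14/1/10/2/10/5/14
#1 ori   r3, r3, 2 ; 0/14/1/10/2/10/5/14
#2 xor  r4, r6, r7 ; 0/14/1/10/11/10/5/14
#3 beq  r0, r4, L10 ; 0/14/1/10/11/10/5/14 ; →fallthru
#4 addi  r3, r2, 13 ; 0/14/1/14/11/10/5/14
#5 sub  r5, r5, r6 ; 0/14/1/14/11/5/5/14
#6 xor  r0, r0, r4 ; 0/14/1/14/11/5/5/14
#7 beq  r3, r7, L9 ; 0/14/1/14/11/5/5/14 ; →target
#8 ori   r7, r4, 11 ; 0/14/1/14/11/5/5/11
#9 ori   r3, r6, 5 ; 0/14/1/5/11/5/5/11
#10 addi  r5, r7, 14 ; 0/14/1/5/11/25/5/11

11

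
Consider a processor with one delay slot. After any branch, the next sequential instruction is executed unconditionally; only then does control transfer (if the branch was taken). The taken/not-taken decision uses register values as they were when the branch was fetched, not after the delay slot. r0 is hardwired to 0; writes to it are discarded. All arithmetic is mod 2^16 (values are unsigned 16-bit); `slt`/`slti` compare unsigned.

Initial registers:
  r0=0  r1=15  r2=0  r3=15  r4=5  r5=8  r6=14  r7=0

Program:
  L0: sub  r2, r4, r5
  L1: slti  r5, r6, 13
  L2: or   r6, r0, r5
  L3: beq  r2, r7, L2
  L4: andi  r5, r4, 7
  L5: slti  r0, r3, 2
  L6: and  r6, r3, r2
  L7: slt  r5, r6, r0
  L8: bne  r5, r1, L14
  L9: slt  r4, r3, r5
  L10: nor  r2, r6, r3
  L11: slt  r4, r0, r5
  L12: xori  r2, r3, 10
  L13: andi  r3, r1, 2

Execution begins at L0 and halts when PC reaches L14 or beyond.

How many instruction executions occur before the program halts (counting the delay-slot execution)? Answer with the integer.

[0] sub  r2, r4, r5  →  {r0:0, r1:15, r2:65533, r3:15, r4:5, r5:8, r6:14, r7:0}
[1] slti  r5, r6, 13  →  {r0:0, r1:15, r2:65533, r3:15, r4:5, r5:0, r6:14, r7:0}
[2] or   r6, r0, r5  →  {r0:0, r1:15, r2:65533, r3:15, r4:5, r5:0, r6:0, r7:0}
[3] beq  r2, r7, L2  →  {r0:0, r1:15, r2:65533, r3:15, r4:5, r5:0, r6:0, r7:0}  ⟨branch fallthrough⟩
[4] andi  r5, r4, 7  →  {r0:0, r1:15, r2:65533, r3:15, r4:5, r5:5, r6:0, r7:0}
[5] slti  r0, r3, 2  →  {r0:0, r1:15, r2:65533, r3:15, r4:5, r5:5, r6:0, r7:0}
[6] and  r6, r3, r2  →  {r0:0, r1:15, r2:65533, r3:15, r4:5, r5:5, r6:13, r7:0}
[7] slt  r5, r6, r0  →  {r0:0, r1:15, r2:65533, r3:15, r4:5, r5:0, r6:13, r7:0}
[8] bne  r5, r1, L14  →  {r0:0, r1:15, r2:65533, r3:15, r4:5, r5:0, r6:13, r7:0}  ⟨branch taken⟩
[9] slt  r4, r3, r5  →  {r0:0, r1:15, r2:65533, r3:15, r4:0, r5:0, r6:13, r7:0}

10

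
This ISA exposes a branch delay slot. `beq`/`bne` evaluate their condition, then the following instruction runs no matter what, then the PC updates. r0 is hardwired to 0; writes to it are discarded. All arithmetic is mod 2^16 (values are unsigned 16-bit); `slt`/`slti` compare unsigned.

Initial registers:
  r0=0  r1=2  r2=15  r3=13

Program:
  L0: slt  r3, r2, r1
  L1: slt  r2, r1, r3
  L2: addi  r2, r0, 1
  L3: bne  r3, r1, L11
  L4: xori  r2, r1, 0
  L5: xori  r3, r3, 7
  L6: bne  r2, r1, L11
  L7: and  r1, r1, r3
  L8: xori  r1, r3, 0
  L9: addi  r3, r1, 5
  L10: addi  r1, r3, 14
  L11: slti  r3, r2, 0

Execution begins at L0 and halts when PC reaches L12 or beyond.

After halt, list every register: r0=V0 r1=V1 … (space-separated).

r0=0 r1=2 r2=2 r3=0

#0 slt  r3, r2, r1 ; 0/2/15/0
#1 slt  r2, r1, r3 ; 0/2/0/0
#2 addi  r2, r0, 1 ; 0/2/1/0
#3 bne  r3, r1, L11 ; 0/2/1/0 ; →target
#4 xori  r2, r1, 0 ; 0/2/2/0
#11 slti  r3, r2, 0 ; 0/2/2/0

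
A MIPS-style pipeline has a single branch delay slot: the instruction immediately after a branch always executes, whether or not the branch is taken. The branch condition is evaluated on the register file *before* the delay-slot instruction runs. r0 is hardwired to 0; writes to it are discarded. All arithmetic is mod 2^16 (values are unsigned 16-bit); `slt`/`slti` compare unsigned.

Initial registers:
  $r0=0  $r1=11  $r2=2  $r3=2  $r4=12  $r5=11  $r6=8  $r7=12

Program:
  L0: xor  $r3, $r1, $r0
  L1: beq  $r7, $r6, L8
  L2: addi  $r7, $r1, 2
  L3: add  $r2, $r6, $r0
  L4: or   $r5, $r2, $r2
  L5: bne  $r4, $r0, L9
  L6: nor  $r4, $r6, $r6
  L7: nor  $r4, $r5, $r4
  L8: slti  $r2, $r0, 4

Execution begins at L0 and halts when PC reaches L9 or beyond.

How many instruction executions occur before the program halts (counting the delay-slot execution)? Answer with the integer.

[0] xor  $r3, $r1, $r0  →  {$r0:0, $r1:11, $r2:2, $r3:11, $r4:12, $r5:11, $r6:8, $r7:12}
[1] beq  $r7, $r6, L8  →  {$r0:0, $r1:11, $r2:2, $r3:11, $r4:12, $r5:11, $r6:8, $r7:12}  ⟨branch fallthrough⟩
[2] addi  $r7, $r1, 2  →  {$r0:0, $r1:11, $r2:2, $r3:11, $r4:12, $r5:11, $r6:8, $r7:13}
[3] add  $r2, $r6, $r0  →  {$r0:0, $r1:11, $r2:8, $r3:11, $r4:12, $r5:11, $r6:8, $r7:13}
[4] or   $r5, $r2, $r2  →  {$r0:0, $r1:11, $r2:8, $r3:11, $r4:12, $r5:8, $r6:8, $r7:13}
[5] bne  $r4, $r0, L9  →  {$r0:0, $r1:11, $r2:8, $r3:11, $r4:12, $r5:8, $r6:8, $r7:13}  ⟨branch taken⟩
[6] nor  $r4, $r6, $r6  →  {$r0:0, $r1:11, $r2:8, $r3:11, $r4:65527, $r5:8, $r6:8, $r7:13}

7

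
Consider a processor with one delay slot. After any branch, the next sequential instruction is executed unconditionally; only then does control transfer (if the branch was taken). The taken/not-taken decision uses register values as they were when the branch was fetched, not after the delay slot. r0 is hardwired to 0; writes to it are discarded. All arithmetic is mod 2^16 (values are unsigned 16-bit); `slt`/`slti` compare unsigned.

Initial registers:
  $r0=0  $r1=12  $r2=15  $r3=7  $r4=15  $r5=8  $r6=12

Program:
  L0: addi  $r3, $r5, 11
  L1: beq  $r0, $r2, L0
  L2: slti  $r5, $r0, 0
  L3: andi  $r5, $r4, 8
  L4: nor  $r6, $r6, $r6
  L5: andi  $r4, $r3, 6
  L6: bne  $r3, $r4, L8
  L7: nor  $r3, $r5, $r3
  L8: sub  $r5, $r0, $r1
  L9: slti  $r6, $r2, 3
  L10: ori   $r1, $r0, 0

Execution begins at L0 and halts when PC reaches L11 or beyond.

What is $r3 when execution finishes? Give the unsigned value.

PC=0  addi  $r3, $r5, 11     | $r0=0 $r1=12 $r2=15 $r3=19 $r4=15 $r5=8 $r6=12
PC=1  beq  $r0, $r2, L0      | $r0=0 $r1=12 $r2=15 $r3=19 $r4=15 $r5=8 $r6=12  [not taken]
PC=2  slti  $r5, $r0, 0      | $r0=0 $r1=12 $r2=15 $r3=19 $r4=15 $r5=0 $r6=12
PC=3  andi  $r5, $r4, 8      | $r0=0 $r1=12 $r2=15 $r3=19 $r4=15 $r5=8 $r6=12
PC=4  nor  $r6, $r6, $r6     | $r0=0 $r1=12 $r2=15 $r3=19 $r4=15 $r5=8 $r6=65523
PC=5  andi  $r4, $r3, 6      | $r0=0 $r1=12 $r2=15 $r3=19 $r4=2 $r5=8 $r6=65523
PC=6  bne  $r3, $r4, L8      | $r0=0 $r1=12 $r2=15 $r3=19 $r4=2 $r5=8 $r6=65523  [TAKEN]
PC=7  nor  $r3, $r5, $r3     | $r0=0 $r1=12 $r2=15 $r3=65508 $r4=2 $r5=8 $r6=65523
PC=8  sub  $r5, $r0, $r1     | $r0=0 $r1=12 $r2=15 $r3=65508 $r4=2 $r5=65524 $r6=65523
PC=9  slti  $r6, $r2, 3      | $r0=0 $r1=12 $r2=15 $r3=65508 $r4=2 $r5=65524 $r6=0
PC=10 ori   $r1, $r0, 0      | $r0=0 $r1=0 $r2=15 $r3=65508 $r4=2 $r5=65524 $r6=0

65508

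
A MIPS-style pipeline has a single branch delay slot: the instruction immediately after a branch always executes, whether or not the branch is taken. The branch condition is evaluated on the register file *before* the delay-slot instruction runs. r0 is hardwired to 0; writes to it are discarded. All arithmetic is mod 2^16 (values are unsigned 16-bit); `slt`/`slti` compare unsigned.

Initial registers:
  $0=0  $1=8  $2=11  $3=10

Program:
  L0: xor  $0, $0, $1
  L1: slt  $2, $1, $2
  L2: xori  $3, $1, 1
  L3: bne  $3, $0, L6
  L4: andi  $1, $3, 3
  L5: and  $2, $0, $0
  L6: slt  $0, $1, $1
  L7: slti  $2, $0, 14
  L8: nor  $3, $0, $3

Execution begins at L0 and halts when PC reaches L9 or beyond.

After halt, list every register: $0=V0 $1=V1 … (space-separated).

[0] xor  $0, $0, $1  →  {$0:0, $1:8, $2:11, $3:10}
[1] slt  $2, $1, $2  →  {$0:0, $1:8, $2:1, $3:10}
[2] xori  $3, $1, 1  →  {$0:0, $1:8, $2:1, $3:9}
[3] bne  $3, $0, L6  →  {$0:0, $1:8, $2:1, $3:9}  ⟨branch taken⟩
[4] andi  $1, $3, 3  →  {$0:0, $1:1, $2:1, $3:9}
[6] slt  $0, $1, $1  →  {$0:0, $1:1, $2:1, $3:9}
[7] slti  $2, $0, 14  →  {$0:0, $1:1, $2:1, $3:9}
[8] nor  $3, $0, $3  →  {$0:0, $1:1, $2:1, $3:65526}

$0=0 $1=1 $2=1 $3=65526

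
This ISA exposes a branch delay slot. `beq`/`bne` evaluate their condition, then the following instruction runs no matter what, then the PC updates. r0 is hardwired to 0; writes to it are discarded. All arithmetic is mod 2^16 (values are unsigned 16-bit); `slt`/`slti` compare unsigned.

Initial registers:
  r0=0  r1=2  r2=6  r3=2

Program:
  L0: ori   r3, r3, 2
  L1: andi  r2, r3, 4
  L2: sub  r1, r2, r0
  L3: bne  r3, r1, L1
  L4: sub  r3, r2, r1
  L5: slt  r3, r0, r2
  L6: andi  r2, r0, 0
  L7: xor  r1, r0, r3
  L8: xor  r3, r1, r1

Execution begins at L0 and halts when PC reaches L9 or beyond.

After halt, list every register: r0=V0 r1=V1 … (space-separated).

[0] ori   r3, r3, 2  →  {r0:0, r1:2, r2:6, r3:2}
[1] andi  r2, r3, 4  →  {r0:0, r1:2, r2:0, r3:2}
[2] sub  r1, r2, r0  →  {r0:0, r1:0, r2:0, r3:2}
[3] bne  r3, r1, L1  →  {r0:0, r1:0, r2:0, r3:2}  ⟨branch taken⟩
[4] sub  r3, r2, r1  →  {r0:0, r1:0, r2:0, r3:0}
[1] andi  r2, r3, 4  →  {r0:0, r1:0, r2:0, r3:0}
[2] sub  r1, r2, r0  →  {r0:0, r1:0, r2:0, r3:0}
[3] bne  r3, r1, L1  →  {r0:0, r1:0, r2:0, r3:0}  ⟨branch fallthrough⟩
[4] sub  r3, r2, r1  →  {r0:0, r1:0, r2:0, r3:0}
[5] slt  r3, r0, r2  →  {r0:0, r1:0, r2:0, r3:0}
[6] andi  r2, r0, 0  →  {r0:0, r1:0, r2:0, r3:0}
[7] xor  r1, r0, r3  →  {r0:0, r1:0, r2:0, r3:0}
[8] xor  r3, r1, r1  →  {r0:0, r1:0, r2:0, r3:0}

r0=0 r1=0 r2=0 r3=0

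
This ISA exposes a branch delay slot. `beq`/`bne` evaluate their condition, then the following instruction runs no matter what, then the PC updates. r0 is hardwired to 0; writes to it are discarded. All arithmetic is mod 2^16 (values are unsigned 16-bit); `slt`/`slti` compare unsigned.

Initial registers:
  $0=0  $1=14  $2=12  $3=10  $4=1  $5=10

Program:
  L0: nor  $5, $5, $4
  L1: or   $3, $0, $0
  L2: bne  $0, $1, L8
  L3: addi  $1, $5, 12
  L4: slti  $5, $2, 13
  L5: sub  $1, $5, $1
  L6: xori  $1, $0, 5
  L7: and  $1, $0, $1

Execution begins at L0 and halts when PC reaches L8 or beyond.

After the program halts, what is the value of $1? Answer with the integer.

0

  step pc=0: nor  $5, $5, $4  regs=(0,14,12,10,1,65524)
  step pc=1: or   $3, $0, $0  regs=(0,14,12,0,1,65524)
  step pc=2: bne  $0, $1, L8  cond=T  regs=(0,14,12,0,1,65524)
  step pc=3: addi  $1, $5, 12  regs=(0,0,12,0,1,65524)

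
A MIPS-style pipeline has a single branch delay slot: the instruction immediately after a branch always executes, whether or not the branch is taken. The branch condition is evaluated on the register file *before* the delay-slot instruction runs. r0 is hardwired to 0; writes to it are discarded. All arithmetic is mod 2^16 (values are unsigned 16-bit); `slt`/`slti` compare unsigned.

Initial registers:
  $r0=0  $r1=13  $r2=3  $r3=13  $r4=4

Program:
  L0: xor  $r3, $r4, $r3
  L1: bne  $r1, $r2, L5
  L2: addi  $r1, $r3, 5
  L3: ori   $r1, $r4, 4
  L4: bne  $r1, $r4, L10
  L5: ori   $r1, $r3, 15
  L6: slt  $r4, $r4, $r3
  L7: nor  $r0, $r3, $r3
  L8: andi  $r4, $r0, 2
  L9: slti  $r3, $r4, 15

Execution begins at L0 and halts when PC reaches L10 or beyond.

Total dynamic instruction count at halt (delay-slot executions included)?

8

#0 xor  $r3, $r4, $r3 ; 0/13/3/9/4
#1 bne  $r1, $r2, L5 ; 0/13/3/9/4 ; →target
#2 addi  $r1, $r3, 5 ; 0/14/3/9/4
#5 ori   $r1, $r3, 15 ; 0/15/3/9/4
#6 slt  $r4, $r4, $r3 ; 0/15/3/9/1
#7 nor  $r0, $r3, $r3 ; 0/15/3/9/1
#8 andi  $r4, $r0, 2 ; 0/15/3/9/0
#9 slti  $r3, $r4, 15 ; 0/15/3/1/0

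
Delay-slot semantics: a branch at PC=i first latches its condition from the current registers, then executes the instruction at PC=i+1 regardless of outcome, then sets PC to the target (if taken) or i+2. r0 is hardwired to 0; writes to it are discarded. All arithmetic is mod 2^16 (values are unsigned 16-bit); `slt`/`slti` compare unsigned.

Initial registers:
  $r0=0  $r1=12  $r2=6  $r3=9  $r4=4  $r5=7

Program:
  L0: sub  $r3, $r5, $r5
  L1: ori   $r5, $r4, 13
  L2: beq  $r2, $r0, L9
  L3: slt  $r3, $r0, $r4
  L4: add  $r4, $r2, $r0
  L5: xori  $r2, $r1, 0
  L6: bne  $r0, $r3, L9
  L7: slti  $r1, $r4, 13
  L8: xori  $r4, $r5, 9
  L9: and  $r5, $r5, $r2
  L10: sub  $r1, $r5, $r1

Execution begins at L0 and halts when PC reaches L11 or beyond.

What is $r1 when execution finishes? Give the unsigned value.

11

PC=0  sub  $r3, $r5, $r5     | $r0=0 $r1=12 $r2=6 $r3=0 $r4=4 $r5=7
PC=1  ori   $r5, $r4, 13     | $r0=0 $r1=12 $r2=6 $r3=0 $r4=4 $r5=13
PC=2  beq  $r2, $r0, L9      | $r0=0 $r1=12 $r2=6 $r3=0 $r4=4 $r5=13  [not taken]
PC=3  slt  $r3, $r0, $r4     | $r0=0 $r1=12 $r2=6 $r3=1 $r4=4 $r5=13
PC=4  add  $r4, $r2, $r0     | $r0=0 $r1=12 $r2=6 $r3=1 $r4=6 $r5=13
PC=5  xori  $r2, $r1, 0      | $r0=0 $r1=12 $r2=12 $r3=1 $r4=6 $r5=13
PC=6  bne  $r0, $r3, L9      | $r0=0 $r1=12 $r2=12 $r3=1 $r4=6 $r5=13  [TAKEN]
PC=7  slti  $r1, $r4, 13     | $r0=0 $r1=1 $r2=12 $r3=1 $r4=6 $r5=13
PC=9  and  $r5, $r5, $r2     | $r0=0 $r1=1 $r2=12 $r3=1 $r4=6 $r5=12
PC=10 sub  $r1, $r5, $r1     | $r0=0 $r1=11 $r2=12 $r3=1 $r4=6 $r5=12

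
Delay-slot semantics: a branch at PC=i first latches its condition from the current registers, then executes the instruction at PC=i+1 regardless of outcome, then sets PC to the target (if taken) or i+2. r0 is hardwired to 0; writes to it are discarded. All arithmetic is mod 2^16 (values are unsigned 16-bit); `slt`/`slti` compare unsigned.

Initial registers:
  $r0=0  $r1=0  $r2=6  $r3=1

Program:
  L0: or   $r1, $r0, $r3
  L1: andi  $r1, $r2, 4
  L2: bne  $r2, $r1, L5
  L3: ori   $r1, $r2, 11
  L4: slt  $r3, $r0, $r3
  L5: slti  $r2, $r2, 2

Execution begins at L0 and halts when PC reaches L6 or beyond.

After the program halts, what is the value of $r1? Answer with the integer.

#0 or   $r1, $r0, $r3 ; 0/1/6/1
#1 andi  $r1, $r2, 4 ; 0/4/6/1
#2 bne  $r2, $r1, L5 ; 0/4/6/1 ; →target
#3 ori   $r1, $r2, 11 ; 0/15/6/1
#5 slti  $r2, $r2, 2 ; 0/15/0/1

15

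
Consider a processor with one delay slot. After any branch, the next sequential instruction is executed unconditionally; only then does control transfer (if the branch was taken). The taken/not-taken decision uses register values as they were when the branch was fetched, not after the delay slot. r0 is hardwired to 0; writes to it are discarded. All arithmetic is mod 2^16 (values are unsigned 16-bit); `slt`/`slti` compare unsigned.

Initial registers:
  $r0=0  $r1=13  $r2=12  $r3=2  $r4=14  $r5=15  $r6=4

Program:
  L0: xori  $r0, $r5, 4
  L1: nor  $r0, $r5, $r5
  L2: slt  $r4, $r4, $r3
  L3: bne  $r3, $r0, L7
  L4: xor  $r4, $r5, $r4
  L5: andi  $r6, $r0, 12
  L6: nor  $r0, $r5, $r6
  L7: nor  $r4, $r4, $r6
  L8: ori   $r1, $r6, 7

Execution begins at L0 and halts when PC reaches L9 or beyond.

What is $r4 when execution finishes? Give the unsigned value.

[0] xori  $r0, $r5, 4  →  {$r0:0, $r1:13, $r2:12, $r3:2, $r4:14, $r5:15, $r6:4}
[1] nor  $r0, $r5, $r5  →  {$r0:0, $r1:13, $r2:12, $r3:2, $r4:14, $r5:15, $r6:4}
[2] slt  $r4, $r4, $r3  →  {$r0:0, $r1:13, $r2:12, $r3:2, $r4:0, $r5:15, $r6:4}
[3] bne  $r3, $r0, L7  →  {$r0:0, $r1:13, $r2:12, $r3:2, $r4:0, $r5:15, $r6:4}  ⟨branch taken⟩
[4] xor  $r4, $r5, $r4  →  {$r0:0, $r1:13, $r2:12, $r3:2, $r4:15, $r5:15, $r6:4}
[7] nor  $r4, $r4, $r6  →  {$r0:0, $r1:13, $r2:12, $r3:2, $r4:65520, $r5:15, $r6:4}
[8] ori   $r1, $r6, 7  →  {$r0:0, $r1:7, $r2:12, $r3:2, $r4:65520, $r5:15, $r6:4}

65520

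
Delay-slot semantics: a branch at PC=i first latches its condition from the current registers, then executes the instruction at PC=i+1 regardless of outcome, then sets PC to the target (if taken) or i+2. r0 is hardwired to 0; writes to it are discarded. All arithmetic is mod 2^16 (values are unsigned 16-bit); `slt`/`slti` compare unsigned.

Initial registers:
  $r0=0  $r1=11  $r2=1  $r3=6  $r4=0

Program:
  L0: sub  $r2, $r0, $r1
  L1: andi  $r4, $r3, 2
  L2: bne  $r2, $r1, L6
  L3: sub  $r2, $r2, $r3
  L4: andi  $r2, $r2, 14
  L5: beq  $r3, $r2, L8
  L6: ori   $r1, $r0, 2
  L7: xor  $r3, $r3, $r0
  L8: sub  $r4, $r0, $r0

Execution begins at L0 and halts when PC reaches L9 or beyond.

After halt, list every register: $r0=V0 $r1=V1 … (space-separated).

PC=0  sub  $r2, $r0, $r1     | $r0=0 $r1=11 $r2=65525 $r3=6 $r4=0
PC=1  andi  $r4, $r3, 2      | $r0=0 $r1=11 $r2=65525 $r3=6 $r4=2
PC=2  bne  $r2, $r1, L6      | $r0=0 $r1=11 $r2=65525 $r3=6 $r4=2  [TAKEN]
PC=3  sub  $r2, $r2, $r3     | $r0=0 $r1=11 $r2=65519 $r3=6 $r4=2
PC=6  ori   $r1, $r0, 2      | $r0=0 $r1=2 $r2=65519 $r3=6 $r4=2
PC=7  xor  $r3, $r3, $r0     | $r0=0 $r1=2 $r2=65519 $r3=6 $r4=2
PC=8  sub  $r4, $r0, $r0     | $r0=0 $r1=2 $r2=65519 $r3=6 $r4=0

$r0=0 $r1=2 $r2=65519 $r3=6 $r4=0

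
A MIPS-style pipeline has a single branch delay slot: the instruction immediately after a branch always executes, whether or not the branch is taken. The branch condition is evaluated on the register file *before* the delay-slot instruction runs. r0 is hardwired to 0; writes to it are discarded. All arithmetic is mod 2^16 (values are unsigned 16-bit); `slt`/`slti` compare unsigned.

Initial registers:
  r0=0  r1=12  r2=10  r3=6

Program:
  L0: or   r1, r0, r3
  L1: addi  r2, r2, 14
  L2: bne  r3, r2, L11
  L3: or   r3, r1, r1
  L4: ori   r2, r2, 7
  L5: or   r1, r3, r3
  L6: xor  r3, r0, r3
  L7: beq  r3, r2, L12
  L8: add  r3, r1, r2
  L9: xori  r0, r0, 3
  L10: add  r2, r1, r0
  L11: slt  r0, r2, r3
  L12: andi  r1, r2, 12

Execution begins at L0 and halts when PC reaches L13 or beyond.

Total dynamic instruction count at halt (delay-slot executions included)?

  step pc=0: or   r1, r0, r3  regs=(0,6,10,6)
  step pc=1: addi  r2, r2, 14  regs=(0,6,24,6)
  step pc=2: bne  r3, r2, L11  cond=T  regs=(0,6,24,6)
  step pc=3: or   r3, r1, r1  regs=(0,6,24,6)
  step pc=11: slt  r0, r2, r3  regs=(0,6,24,6)
  step pc=12: andi  r1, r2, 12  regs=(0,8,24,6)

6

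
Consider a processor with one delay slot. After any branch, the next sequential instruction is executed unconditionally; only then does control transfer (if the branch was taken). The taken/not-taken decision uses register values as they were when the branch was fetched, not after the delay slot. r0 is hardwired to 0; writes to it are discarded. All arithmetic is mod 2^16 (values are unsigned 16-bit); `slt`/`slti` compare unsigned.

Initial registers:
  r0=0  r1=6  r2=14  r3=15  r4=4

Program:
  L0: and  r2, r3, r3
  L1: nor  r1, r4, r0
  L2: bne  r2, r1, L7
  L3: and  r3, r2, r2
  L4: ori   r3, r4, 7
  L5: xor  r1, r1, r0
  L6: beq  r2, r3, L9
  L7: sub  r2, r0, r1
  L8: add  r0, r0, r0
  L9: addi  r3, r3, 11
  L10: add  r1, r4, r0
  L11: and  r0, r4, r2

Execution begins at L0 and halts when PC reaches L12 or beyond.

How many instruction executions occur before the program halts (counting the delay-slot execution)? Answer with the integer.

#0 and  r2, r3, r3 ; 0/6/15/15/4
#1 nor  r1, r4, r0 ; 0/65531/15/15/4
#2 bne  r2, r1, L7 ; 0/65531/15/15/4 ; →target
#3 and  r3, r2, r2 ; 0/65531/15/15/4
#7 sub  r2, r0, r1 ; 0/65531/5/15/4
#8 add  r0, r0, r0 ; 0/65531/5/15/4
#9 addi  r3, r3, 11 ; 0/65531/5/26/4
#10 add  r1, r4, r0 ; 0/4/5/26/4
#11 and  r0, r4, r2 ; 0/4/5/26/4

9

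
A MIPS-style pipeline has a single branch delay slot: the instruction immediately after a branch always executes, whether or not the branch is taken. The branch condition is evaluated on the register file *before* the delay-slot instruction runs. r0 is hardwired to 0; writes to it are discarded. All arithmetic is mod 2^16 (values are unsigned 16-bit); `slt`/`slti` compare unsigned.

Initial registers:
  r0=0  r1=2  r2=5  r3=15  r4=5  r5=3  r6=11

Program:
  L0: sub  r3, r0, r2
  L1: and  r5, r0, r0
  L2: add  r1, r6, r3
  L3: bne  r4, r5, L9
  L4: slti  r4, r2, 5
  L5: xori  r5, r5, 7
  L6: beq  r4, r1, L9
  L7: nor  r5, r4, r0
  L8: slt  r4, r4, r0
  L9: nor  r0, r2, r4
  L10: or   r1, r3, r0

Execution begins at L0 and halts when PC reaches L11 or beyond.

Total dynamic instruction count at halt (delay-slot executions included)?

[0] sub  r3, r0, r2  →  {r0:0, r1:2, r2:5, r3:65531, r4:5, r5:3, r6:11}
[1] and  r5, r0, r0  →  {r0:0, r1:2, r2:5, r3:65531, r4:5, r5:0, r6:11}
[2] add  r1, r6, r3  →  {r0:0, r1:6, r2:5, r3:65531, r4:5, r5:0, r6:11}
[3] bne  r4, r5, L9  →  {r0:0, r1:6, r2:5, r3:65531, r4:5, r5:0, r6:11}  ⟨branch taken⟩
[4] slti  r4, r2, 5  →  {r0:0, r1:6, r2:5, r3:65531, r4:0, r5:0, r6:11}
[9] nor  r0, r2, r4  →  {r0:0, r1:6, r2:5, r3:65531, r4:0, r5:0, r6:11}
[10] or   r1, r3, r0  →  {r0:0, r1:65531, r2:5, r3:65531, r4:0, r5:0, r6:11}

7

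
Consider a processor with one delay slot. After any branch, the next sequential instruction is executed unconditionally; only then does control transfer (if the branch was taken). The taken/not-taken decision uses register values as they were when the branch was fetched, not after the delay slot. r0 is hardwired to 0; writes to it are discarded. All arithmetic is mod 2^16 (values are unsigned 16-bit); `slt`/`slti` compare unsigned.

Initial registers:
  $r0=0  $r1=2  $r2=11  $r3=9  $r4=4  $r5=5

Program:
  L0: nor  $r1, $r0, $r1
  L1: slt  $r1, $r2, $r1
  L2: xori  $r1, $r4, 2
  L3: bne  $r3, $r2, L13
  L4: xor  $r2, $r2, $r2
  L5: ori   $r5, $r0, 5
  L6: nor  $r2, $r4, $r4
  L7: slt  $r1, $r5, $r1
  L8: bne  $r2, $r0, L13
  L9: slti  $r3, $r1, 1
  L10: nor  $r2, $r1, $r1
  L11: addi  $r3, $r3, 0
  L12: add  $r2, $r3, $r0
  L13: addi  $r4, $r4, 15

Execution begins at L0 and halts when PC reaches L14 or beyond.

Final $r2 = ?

0

PC=0  nor  $r1, $r0, $r1     | $r0=0 $r1=65533 $r2=11 $r3=9 $r4=4 $r5=5
PC=1  slt  $r1, $r2, $r1     | $r0=0 $r1=1 $r2=11 $r3=9 $r4=4 $r5=5
PC=2  xori  $r1, $r4, 2      | $r0=0 $r1=6 $r2=11 $r3=9 $r4=4 $r5=5
PC=3  bne  $r3, $r2, L13     | $r0=0 $r1=6 $r2=11 $r3=9 $r4=4 $r5=5  [TAKEN]
PC=4  xor  $r2, $r2, $r2     | $r0=0 $r1=6 $r2=0 $r3=9 $r4=4 $r5=5
PC=13 addi  $r4, $r4, 15     | $r0=0 $r1=6 $r2=0 $r3=9 $r4=19 $r5=5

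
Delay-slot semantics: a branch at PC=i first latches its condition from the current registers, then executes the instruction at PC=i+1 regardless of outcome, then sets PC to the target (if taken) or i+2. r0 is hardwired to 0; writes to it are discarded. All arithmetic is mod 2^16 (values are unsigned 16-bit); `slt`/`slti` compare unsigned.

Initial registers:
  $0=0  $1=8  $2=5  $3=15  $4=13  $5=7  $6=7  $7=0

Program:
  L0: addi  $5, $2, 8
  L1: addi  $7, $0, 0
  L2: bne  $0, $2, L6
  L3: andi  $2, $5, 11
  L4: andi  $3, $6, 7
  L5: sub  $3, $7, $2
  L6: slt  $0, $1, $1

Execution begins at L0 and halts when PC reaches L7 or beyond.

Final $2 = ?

9

  step pc=0: addi  $5, $2, 8  regs=(0,8,5,15,13,13,7,0)
  step pc=1: addi  $7, $0, 0  regs=(0,8,5,15,13,13,7,0)
  step pc=2: bne  $0, $2, L6  cond=T  regs=(0,8,5,15,13,13,7,0)
  step pc=3: andi  $2, $5, 11  regs=(0,8,9,15,13,13,7,0)
  step pc=6: slt  $0, $1, $1  regs=(0,8,9,15,13,13,7,0)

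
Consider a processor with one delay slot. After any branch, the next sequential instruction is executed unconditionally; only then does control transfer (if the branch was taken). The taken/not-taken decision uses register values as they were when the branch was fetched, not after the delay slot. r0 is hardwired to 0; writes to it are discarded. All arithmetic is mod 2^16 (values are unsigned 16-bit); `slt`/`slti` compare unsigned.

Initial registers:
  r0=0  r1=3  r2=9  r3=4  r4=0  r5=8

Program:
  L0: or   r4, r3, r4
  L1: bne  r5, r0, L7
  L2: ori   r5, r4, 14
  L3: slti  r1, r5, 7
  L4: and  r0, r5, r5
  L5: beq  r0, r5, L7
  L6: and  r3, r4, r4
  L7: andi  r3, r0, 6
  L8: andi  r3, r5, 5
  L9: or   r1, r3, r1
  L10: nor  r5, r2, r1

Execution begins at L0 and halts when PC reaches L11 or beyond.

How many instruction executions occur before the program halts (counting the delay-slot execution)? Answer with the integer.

7

  step pc=0: or   r4, r3, r4  regs=(0,3,9,4,4,8)
  step pc=1: bne  r5, r0, L7  cond=T  regs=(0,3,9,4,4,8)
  step pc=2: ori   r5, r4, 14  regs=(0,3,9,4,4,14)
  step pc=7: andi  r3, r0, 6  regs=(0,3,9,0,4,14)
  step pc=8: andi  r3, r5, 5  regs=(0,3,9,4,4,14)
  step pc=9: or   r1, r3, r1  regs=(0,7,9,4,4,14)
  step pc=10: nor  r5, r2, r1  regs=(0,7,9,4,4,65520)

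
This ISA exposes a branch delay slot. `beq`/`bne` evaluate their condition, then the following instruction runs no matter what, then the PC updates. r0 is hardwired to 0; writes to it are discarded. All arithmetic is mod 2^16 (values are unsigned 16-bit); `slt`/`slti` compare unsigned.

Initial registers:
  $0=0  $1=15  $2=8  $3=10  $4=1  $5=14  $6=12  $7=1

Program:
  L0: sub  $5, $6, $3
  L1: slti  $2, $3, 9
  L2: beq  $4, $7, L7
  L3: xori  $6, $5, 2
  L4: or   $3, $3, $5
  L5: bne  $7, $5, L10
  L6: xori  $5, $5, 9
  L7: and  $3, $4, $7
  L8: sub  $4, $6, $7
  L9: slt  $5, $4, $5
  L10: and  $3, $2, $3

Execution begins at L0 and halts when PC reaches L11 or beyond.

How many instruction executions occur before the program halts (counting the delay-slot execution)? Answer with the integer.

[0] sub  $5, $6, $3  →  {$0:0, $1:15, $2:8, $3:10, $4:1, $5:2, $6:12, $7:1}
[1] slti  $2, $3, 9  →  {$0:0, $1:15, $2:0, $3:10, $4:1, $5:2, $6:12, $7:1}
[2] beq  $4, $7, L7  →  {$0:0, $1:15, $2:0, $3:10, $4:1, $5:2, $6:12, $7:1}  ⟨branch taken⟩
[3] xori  $6, $5, 2  →  {$0:0, $1:15, $2:0, $3:10, $4:1, $5:2, $6:0, $7:1}
[7] and  $3, $4, $7  →  {$0:0, $1:15, $2:0, $3:1, $4:1, $5:2, $6:0, $7:1}
[8] sub  $4, $6, $7  →  {$0:0, $1:15, $2:0, $3:1, $4:65535, $5:2, $6:0, $7:1}
[9] slt  $5, $4, $5  →  {$0:0, $1:15, $2:0, $3:1, $4:65535, $5:0, $6:0, $7:1}
[10] and  $3, $2, $3  →  {$0:0, $1:15, $2:0, $3:0, $4:65535, $5:0, $6:0, $7:1}

8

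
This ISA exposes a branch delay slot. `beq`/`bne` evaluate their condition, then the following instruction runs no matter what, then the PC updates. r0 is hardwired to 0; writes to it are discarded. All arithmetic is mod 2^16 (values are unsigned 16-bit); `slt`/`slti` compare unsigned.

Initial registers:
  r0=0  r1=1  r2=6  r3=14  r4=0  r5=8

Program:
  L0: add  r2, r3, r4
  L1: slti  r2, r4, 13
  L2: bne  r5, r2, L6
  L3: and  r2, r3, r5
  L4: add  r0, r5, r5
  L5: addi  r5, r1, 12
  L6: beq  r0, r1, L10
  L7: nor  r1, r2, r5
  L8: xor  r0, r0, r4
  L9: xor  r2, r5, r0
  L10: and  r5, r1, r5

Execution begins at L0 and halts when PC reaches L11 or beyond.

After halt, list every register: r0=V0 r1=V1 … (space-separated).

[0] add  r2, r3, r4  →  {r0:0, r1:1, r2:14, r3:14, r4:0, r5:8}
[1] slti  r2, r4, 13  →  {r0:0, r1:1, r2:1, r3:14, r4:0, r5:8}
[2] bne  r5, r2, L6  →  {r0:0, r1:1, r2:1, r3:14, r4:0, r5:8}  ⟨branch taken⟩
[3] and  r2, r3, r5  →  {r0:0, r1:1, r2:8, r3:14, r4:0, r5:8}
[6] beq  r0, r1, L10  →  {r0:0, r1:1, r2:8, r3:14, r4:0, r5:8}  ⟨branch fallthrough⟩
[7] nor  r1, r2, r5  →  {r0:0, r1:65527, r2:8, r3:14, r4:0, r5:8}
[8] xor  r0, r0, r4  →  {r0:0, r1:65527, r2:8, r3:14, r4:0, r5:8}
[9] xor  r2, r5, r0  →  {r0:0, r1:65527, r2:8, r3:14, r4:0, r5:8}
[10] and  r5, r1, r5  →  {r0:0, r1:65527, r2:8, r3:14, r4:0, r5:0}

r0=0 r1=65527 r2=8 r3=14 r4=0 r5=0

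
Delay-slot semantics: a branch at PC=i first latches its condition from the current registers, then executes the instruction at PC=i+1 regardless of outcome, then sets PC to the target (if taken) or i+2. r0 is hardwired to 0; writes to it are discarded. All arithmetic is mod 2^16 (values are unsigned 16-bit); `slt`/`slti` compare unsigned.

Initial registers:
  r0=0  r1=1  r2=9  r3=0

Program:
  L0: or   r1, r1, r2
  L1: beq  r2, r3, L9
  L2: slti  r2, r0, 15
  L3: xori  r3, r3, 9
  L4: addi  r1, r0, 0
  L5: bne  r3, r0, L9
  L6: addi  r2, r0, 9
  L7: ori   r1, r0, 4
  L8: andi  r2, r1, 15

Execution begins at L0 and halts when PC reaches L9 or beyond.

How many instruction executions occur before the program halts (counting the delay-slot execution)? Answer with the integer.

7

[0] or   r1, r1, r2  →  {r0:0, r1:9, r2:9, r3:0}
[1] beq  r2, r3, L9  →  {r0:0, r1:9, r2:9, r3:0}  ⟨branch fallthrough⟩
[2] slti  r2, r0, 15  →  {r0:0, r1:9, r2:1, r3:0}
[3] xori  r3, r3, 9  →  {r0:0, r1:9, r2:1, r3:9}
[4] addi  r1, r0, 0  →  {r0:0, r1:0, r2:1, r3:9}
[5] bne  r3, r0, L9  →  {r0:0, r1:0, r2:1, r3:9}  ⟨branch taken⟩
[6] addi  r2, r0, 9  →  {r0:0, r1:0, r2:9, r3:9}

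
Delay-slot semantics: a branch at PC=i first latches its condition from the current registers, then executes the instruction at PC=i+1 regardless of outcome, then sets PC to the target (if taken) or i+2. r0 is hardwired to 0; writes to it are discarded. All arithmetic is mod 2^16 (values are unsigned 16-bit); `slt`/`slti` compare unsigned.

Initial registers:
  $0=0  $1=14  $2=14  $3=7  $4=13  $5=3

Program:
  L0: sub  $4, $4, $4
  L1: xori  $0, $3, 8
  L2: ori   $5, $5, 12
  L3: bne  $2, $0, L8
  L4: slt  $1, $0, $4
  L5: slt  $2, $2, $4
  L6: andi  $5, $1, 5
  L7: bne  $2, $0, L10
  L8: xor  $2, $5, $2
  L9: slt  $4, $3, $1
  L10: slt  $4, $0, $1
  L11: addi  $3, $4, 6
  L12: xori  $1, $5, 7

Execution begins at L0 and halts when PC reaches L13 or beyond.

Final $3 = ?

6

#0 sub  $4, $4, $4 ; 0/14/14/7/0/3
#1 xori  $0, $3, 8 ; 0/14/14/7/0/3
#2 ori   $5, $5, 12 ; 0/14/14/7/0/15
#3 bne  $2, $0, L8 ; 0/14/14/7/0/15 ; →target
#4 slt  $1, $0, $4 ; 0/0/14/7/0/15
#8 xor  $2, $5, $2 ; 0/0/1/7/0/15
#9 slt  $4, $3, $1 ; 0/0/1/7/0/15
#10 slt  $4, $0, $1 ; 0/0/1/7/0/15
#11 addi  $3, $4, 6 ; 0/0/1/6/0/15
#12 xori  $1, $5, 7 ; 0/8/1/6/0/15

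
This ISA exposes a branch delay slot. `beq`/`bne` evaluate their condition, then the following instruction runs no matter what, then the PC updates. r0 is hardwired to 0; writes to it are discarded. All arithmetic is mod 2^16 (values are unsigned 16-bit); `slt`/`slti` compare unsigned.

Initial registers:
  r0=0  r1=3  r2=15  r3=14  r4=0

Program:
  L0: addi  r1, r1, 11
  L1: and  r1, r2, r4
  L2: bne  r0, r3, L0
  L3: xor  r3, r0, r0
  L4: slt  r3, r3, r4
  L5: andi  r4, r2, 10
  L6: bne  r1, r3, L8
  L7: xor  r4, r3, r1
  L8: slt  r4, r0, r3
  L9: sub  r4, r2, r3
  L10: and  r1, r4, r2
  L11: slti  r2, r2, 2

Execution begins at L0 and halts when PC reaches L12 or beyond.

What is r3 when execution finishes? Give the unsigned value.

  step pc=0: addi  r1, r1, 11  regs=(0,14,15,14,0)
  step pc=1: and  r1, r2, r4  regs=(0,0,15,14,0)
  step pc=2: bne  r0, r3, L0  cond=T  regs=(0,0,15,14,0)
  step pc=3: xor  r3, r0, r0  regs=(0,0,15,0,0)
  step pc=0: addi  r1, r1, 11  regs=(0,11,15,0,0)
  step pc=1: and  r1, r2, r4  regs=(0,0,15,0,0)
  step pc=2: bne  r0, r3, L0  cond=F  regs=(0,0,15,0,0)
  step pc=3: xor  r3, r0, r0  regs=(0,0,15,0,0)
  step pc=4: slt  r3, r3, r4  regs=(0,0,15,0,0)
  step pc=5: andi  r4, r2, 10  regs=(0,0,15,0,10)
  step pc=6: bne  r1, r3, L8  cond=F  regs=(0,0,15,0,10)
  step pc=7: xor  r4, r3, r1  regs=(0,0,15,0,0)
  step pc=8: slt  r4, r0, r3  regs=(0,0,15,0,0)
  step pc=9: sub  r4, r2, r3  regs=(0,0,15,0,15)
  step pc=10: and  r1, r4, r2  regs=(0,15,15,0,15)
  step pc=11: slti  r2, r2, 2  regs=(0,15,0,0,15)

0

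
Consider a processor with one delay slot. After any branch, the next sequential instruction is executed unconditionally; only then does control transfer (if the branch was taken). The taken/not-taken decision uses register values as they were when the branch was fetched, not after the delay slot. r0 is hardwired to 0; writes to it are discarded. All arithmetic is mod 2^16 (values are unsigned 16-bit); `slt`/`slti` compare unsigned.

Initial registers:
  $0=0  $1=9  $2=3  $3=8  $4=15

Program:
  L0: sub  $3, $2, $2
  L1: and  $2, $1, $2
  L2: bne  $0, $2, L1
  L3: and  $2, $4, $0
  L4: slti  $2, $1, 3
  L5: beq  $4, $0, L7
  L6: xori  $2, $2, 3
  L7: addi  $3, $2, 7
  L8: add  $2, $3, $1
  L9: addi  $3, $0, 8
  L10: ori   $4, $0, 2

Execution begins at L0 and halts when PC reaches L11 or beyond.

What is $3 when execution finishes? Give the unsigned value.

#0 sub  $3, $2, $2 ; 0/9/3/0/15
#1 and  $2, $1, $2 ; 0/9/1/0/15
#2 bne  $0, $2, L1 ; 0/9/1/0/15 ; →target
#3 and  $2, $4, $0 ; 0/9/0/0/15
#1 and  $2, $1, $2 ; 0/9/0/0/15
#2 bne  $0, $2, L1 ; 0/9/0/0/15 ; →fallthru
#3 and  $2, $4, $0 ; 0/9/0/0/15
#4 slti  $2, $1, 3 ; 0/9/0/0/15
#5 beq  $4, $0, L7 ; 0/9/0/0/15 ; →fallthru
#6 xori  $2, $2, 3 ; 0/9/3/0/15
#7 addi  $3, $2, 7 ; 0/9/3/10/15
#8 add  $2, $3, $1 ; 0/9/19/10/15
#9 addi  $3, $0, 8 ; 0/9/19/8/15
#10 ori   $4, $0, 2 ; 0/9/19/8/2

8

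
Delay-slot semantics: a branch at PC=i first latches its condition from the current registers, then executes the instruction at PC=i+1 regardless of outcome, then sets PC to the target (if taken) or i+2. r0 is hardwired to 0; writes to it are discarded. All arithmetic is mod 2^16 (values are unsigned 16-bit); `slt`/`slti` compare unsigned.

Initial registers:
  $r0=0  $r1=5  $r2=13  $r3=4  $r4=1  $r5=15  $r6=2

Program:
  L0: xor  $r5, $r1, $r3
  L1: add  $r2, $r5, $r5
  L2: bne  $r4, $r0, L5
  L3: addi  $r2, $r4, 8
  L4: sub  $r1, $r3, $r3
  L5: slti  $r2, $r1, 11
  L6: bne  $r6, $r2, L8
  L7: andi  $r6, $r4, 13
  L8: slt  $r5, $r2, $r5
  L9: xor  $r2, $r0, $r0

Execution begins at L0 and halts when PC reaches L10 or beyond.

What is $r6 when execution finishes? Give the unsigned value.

PC=0  xor  $r5, $r1, $r3     | $r0=0 $r1=5 $r2=13 $r3=4 $r4=1 $r5=1 $r6=2
PC=1  add  $r2, $r5, $r5     | $r0=0 $r1=5 $r2=2 $r3=4 $r4=1 $r5=1 $r6=2
PC=2  bne  $r4, $r0, L5      | $r0=0 $r1=5 $r2=2 $r3=4 $r4=1 $r5=1 $r6=2  [TAKEN]
PC=3  addi  $r2, $r4, 8      | $r0=0 $r1=5 $r2=9 $r3=4 $r4=1 $r5=1 $r6=2
PC=5  slti  $r2, $r1, 11     | $r0=0 $r1=5 $r2=1 $r3=4 $r4=1 $r5=1 $r6=2
PC=6  bne  $r6, $r2, L8      | $r0=0 $r1=5 $r2=1 $r3=4 $r4=1 $r5=1 $r6=2  [TAKEN]
PC=7  andi  $r6, $r4, 13     | $r0=0 $r1=5 $r2=1 $r3=4 $r4=1 $r5=1 $r6=1
PC=8  slt  $r5, $r2, $r5     | $r0=0 $r1=5 $r2=1 $r3=4 $r4=1 $r5=0 $r6=1
PC=9  xor  $r2, $r0, $r0     | $r0=0 $r1=5 $r2=0 $r3=4 $r4=1 $r5=0 $r6=1

1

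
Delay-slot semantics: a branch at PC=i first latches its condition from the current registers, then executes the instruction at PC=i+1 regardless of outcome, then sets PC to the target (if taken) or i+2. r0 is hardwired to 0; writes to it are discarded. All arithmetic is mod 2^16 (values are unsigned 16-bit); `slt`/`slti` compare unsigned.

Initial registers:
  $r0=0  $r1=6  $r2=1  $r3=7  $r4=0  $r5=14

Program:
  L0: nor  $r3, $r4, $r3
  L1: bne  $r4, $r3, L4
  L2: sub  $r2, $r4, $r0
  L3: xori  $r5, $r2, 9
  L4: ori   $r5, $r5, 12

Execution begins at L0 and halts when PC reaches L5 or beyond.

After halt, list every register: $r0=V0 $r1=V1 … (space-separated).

$r0=0 $r1=6 $r2=0 $r3=65528 $r4=0 $r5=14

  step pc=0: nor  $r3, $r4, $r3  regs=(0,6,1,65528,0,14)
  step pc=1: bne  $r4, $r3, L4  cond=T  regs=(0,6,1,65528,0,14)
  step pc=2: sub  $r2, $r4, $r0  regs=(0,6,0,65528,0,14)
  step pc=4: ori   $r5, $r5, 12  regs=(0,6,0,65528,0,14)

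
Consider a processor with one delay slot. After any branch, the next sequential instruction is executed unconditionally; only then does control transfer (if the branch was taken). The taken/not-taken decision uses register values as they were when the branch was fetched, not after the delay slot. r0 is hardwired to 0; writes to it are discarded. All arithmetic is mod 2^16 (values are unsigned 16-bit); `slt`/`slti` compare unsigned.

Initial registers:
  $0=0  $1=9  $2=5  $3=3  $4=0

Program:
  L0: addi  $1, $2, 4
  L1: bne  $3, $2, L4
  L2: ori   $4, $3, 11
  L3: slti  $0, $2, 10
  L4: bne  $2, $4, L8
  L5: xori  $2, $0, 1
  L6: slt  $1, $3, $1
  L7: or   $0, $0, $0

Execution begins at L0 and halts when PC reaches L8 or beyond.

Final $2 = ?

#0 addi  $1, $2, 4 ; 0/9/5/3/0
#1 bne  $3, $2, L4 ; 0/9/5/3/0 ; →target
#2 ori   $4, $3, 11 ; 0/9/5/3/11
#4 bne  $2, $4, L8 ; 0/9/5/3/11 ; →target
#5 xori  $2, $0, 1 ; 0/9/1/3/11

1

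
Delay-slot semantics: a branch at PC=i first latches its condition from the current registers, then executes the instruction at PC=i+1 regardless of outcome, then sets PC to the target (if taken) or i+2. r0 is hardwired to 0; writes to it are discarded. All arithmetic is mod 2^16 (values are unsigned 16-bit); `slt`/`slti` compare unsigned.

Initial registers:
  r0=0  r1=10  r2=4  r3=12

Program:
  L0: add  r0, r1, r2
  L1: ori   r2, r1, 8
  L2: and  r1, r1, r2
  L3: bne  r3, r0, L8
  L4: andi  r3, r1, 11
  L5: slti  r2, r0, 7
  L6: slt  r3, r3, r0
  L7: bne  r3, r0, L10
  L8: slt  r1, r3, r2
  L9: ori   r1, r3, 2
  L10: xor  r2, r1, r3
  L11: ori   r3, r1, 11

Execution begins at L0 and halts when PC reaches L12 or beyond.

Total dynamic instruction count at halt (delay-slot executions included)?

  step pc=0: add  r0, r1, r2  regs=(0,10,4,12)
  step pc=1: ori   r2, r1, 8  regs=(0,10,10,12)
  step pc=2: and  r1, r1, r2  regs=(0,10,10,12)
  step pc=3: bne  r3, r0, L8  cond=T  regs=(0,10,10,12)
  step pc=4: andi  r3, r1, 11  regs=(0,10,10,10)
  step pc=8: slt  r1, r3, r2  regs=(0,0,10,10)
  step pc=9: ori   r1, r3, 2  regs=(0,10,10,10)
  step pc=10: xor  r2, r1, r3  regs=(0,10,0,10)
  step pc=11: ori   r3, r1, 11  regs=(0,10,0,11)

9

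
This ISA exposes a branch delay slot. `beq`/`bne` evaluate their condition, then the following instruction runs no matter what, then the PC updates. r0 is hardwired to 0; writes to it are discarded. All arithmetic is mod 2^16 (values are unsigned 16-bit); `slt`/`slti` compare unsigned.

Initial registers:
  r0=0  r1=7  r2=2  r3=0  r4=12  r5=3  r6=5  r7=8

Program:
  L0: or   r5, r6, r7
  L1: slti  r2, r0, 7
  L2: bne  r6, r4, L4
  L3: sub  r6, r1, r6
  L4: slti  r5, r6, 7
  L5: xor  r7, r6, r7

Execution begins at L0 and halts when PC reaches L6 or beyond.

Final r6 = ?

[0] or   r5, r6, r7  →  {r0:0, r1:7, r2:2, r3:0, r4:12, r5:13, r6:5, r7:8}
[1] slti  r2, r0, 7  →  {r0:0, r1:7, r2:1, r3:0, r4:12, r5:13, r6:5, r7:8}
[2] bne  r6, r4, L4  →  {r0:0, r1:7, r2:1, r3:0, r4:12, r5:13, r6:5, r7:8}  ⟨branch taken⟩
[3] sub  r6, r1, r6  →  {r0:0, r1:7, r2:1, r3:0, r4:12, r5:13, r6:2, r7:8}
[4] slti  r5, r6, 7  →  {r0:0, r1:7, r2:1, r3:0, r4:12, r5:1, r6:2, r7:8}
[5] xor  r7, r6, r7  →  {r0:0, r1:7, r2:1, r3:0, r4:12, r5:1, r6:2, r7:10}

2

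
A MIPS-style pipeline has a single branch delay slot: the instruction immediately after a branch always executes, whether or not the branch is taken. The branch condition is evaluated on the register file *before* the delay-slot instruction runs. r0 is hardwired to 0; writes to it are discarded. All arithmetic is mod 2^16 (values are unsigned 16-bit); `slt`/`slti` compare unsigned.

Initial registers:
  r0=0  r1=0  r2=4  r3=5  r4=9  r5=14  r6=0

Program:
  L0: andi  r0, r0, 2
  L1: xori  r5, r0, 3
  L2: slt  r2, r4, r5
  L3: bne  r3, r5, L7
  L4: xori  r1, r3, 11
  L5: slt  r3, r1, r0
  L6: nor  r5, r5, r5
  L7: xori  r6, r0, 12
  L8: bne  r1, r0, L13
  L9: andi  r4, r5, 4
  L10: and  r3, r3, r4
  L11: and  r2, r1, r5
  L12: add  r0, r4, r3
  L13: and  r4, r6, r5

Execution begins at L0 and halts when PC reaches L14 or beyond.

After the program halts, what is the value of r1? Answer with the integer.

14

PC=0  andi  r0, r0, 2        | r0=0 r1=0 r2=4 r3=5 r4=9 r5=14 r6=0
PC=1  xori  r5, r0, 3        | r0=0 r1=0 r2=4 r3=5 r4=9 r5=3 r6=0
PC=2  slt  r2, r4, r5        | r0=0 r1=0 r2=0 r3=5 r4=9 r5=3 r6=0
PC=3  bne  r3, r5, L7        | r0=0 r1=0 r2=0 r3=5 r4=9 r5=3 r6=0  [TAKEN]
PC=4  xori  r1, r3, 11       | r0=0 r1=14 r2=0 r3=5 r4=9 r5=3 r6=0
PC=7  xori  r6, r0, 12       | r0=0 r1=14 r2=0 r3=5 r4=9 r5=3 r6=12
PC=8  bne  r1, r0, L13       | r0=0 r1=14 r2=0 r3=5 r4=9 r5=3 r6=12  [TAKEN]
PC=9  andi  r4, r5, 4        | r0=0 r1=14 r2=0 r3=5 r4=0 r5=3 r6=12
PC=13 and  r4, r6, r5        | r0=0 r1=14 r2=0 r3=5 r4=0 r5=3 r6=12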